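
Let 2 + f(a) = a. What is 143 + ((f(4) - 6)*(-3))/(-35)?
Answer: 4993/35 ≈ 142.66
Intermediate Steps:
f(a) = -2 + a
143 + ((f(4) - 6)*(-3))/(-35) = 143 + (((-2 + 4) - 6)*(-3))/(-35) = 143 + ((2 - 6)*(-3))*(-1/35) = 143 - 4*(-3)*(-1/35) = 143 + 12*(-1/35) = 143 - 12/35 = 4993/35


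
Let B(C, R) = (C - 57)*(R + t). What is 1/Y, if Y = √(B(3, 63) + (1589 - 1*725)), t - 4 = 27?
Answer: -I*√13/234 ≈ -0.015408*I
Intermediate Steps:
t = 31 (t = 4 + 27 = 31)
B(C, R) = (-57 + C)*(31 + R) (B(C, R) = (C - 57)*(R + 31) = (-57 + C)*(31 + R))
Y = 18*I*√13 (Y = √((-1767 - 57*63 + 31*3 + 3*63) + (1589 - 1*725)) = √((-1767 - 3591 + 93 + 189) + (1589 - 725)) = √(-5076 + 864) = √(-4212) = 18*I*√13 ≈ 64.9*I)
1/Y = 1/(18*I*√13) = -I*√13/234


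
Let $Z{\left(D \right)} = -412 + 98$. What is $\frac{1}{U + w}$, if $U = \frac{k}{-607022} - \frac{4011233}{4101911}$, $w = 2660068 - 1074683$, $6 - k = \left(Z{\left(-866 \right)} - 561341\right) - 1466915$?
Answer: $\frac{1244975109521}{1973759486035507154} \approx 6.3076 \cdot 10^{-7}$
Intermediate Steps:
$Z{\left(D \right)} = -314$
$k = 2028576$ ($k = 6 - \left(\left(-314 - 561341\right) - 1466915\right) = 6 - \left(-561655 - 1466915\right) = 6 - -2028570 = 6 + 2028570 = 2028576$)
$w = 1585385$ ($w = 2660068 - 1074683 = 1585385$)
$U = - \frac{5377972443431}{1244975109521}$ ($U = \frac{2028576}{-607022} - \frac{4011233}{4101911} = 2028576 \left(- \frac{1}{607022}\right) - \frac{4011233}{4101911} = - \frac{1014288}{303511} - \frac{4011233}{4101911} = - \frac{5377972443431}{1244975109521} \approx -4.3197$)
$\frac{1}{U + w} = \frac{1}{- \frac{5377972443431}{1244975109521} + 1585385} = \frac{1}{\frac{1973759486035507154}{1244975109521}} = \frac{1244975109521}{1973759486035507154}$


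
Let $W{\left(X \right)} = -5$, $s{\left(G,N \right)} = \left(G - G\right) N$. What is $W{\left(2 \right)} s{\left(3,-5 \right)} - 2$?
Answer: $-2$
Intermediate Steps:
$s{\left(G,N \right)} = 0$ ($s{\left(G,N \right)} = 0 N = 0$)
$W{\left(2 \right)} s{\left(3,-5 \right)} - 2 = \left(-5\right) 0 - 2 = 0 - 2 = -2$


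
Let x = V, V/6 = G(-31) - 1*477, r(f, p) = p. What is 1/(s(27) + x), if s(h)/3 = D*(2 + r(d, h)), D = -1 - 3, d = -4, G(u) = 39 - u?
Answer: -1/2790 ≈ -0.00035842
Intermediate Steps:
D = -4
s(h) = -24 - 12*h (s(h) = 3*(-4*(2 + h)) = 3*(-8 - 4*h) = -24 - 12*h)
V = -2442 (V = 6*((39 - 1*(-31)) - 1*477) = 6*((39 + 31) - 477) = 6*(70 - 477) = 6*(-407) = -2442)
x = -2442
1/(s(27) + x) = 1/((-24 - 12*27) - 2442) = 1/((-24 - 324) - 2442) = 1/(-348 - 2442) = 1/(-2790) = -1/2790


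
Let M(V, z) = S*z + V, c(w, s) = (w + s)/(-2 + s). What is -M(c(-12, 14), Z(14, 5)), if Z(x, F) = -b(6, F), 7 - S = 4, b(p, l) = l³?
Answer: 2249/6 ≈ 374.83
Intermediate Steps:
S = 3 (S = 7 - 1*4 = 7 - 4 = 3)
c(w, s) = (s + w)/(-2 + s)
Z(x, F) = -F³
M(V, z) = V + 3*z (M(V, z) = 3*z + V = V + 3*z)
-M(c(-12, 14), Z(14, 5)) = -((14 - 12)/(-2 + 14) + 3*(-1*5³)) = -(2/12 + 3*(-1*125)) = -((1/12)*2 + 3*(-125)) = -(⅙ - 375) = -1*(-2249/6) = 2249/6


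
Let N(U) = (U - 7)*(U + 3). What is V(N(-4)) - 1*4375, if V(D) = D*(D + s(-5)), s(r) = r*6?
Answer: -4584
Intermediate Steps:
s(r) = 6*r
N(U) = (-7 + U)*(3 + U)
V(D) = D*(-30 + D) (V(D) = D*(D + 6*(-5)) = D*(D - 30) = D*(-30 + D))
V(N(-4)) - 1*4375 = (-21 + (-4)**2 - 4*(-4))*(-30 + (-21 + (-4)**2 - 4*(-4))) - 1*4375 = (-21 + 16 + 16)*(-30 + (-21 + 16 + 16)) - 4375 = 11*(-30 + 11) - 4375 = 11*(-19) - 4375 = -209 - 4375 = -4584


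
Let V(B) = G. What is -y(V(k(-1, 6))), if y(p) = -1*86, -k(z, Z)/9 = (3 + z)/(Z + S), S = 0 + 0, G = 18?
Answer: 86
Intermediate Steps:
S = 0
k(z, Z) = -9*(3 + z)/Z (k(z, Z) = -9*(3 + z)/(Z + 0) = -9*(3 + z)/Z)
V(B) = 18
y(p) = -86
-y(V(k(-1, 6))) = -1*(-86) = 86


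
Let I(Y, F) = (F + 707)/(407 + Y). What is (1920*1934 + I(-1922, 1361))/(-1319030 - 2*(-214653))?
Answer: -1406404283/336982965 ≈ -4.1735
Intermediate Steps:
I(Y, F) = (707 + F)/(407 + Y)
(1920*1934 + I(-1922, 1361))/(-1319030 - 2*(-214653)) = (1920*1934 + (707 + 1361)/(407 - 1922))/(-1319030 - 2*(-214653)) = (3713280 + 2068/(-1515))/(-1319030 + 429306) = (3713280 - 1/1515*2068)/(-889724) = (3713280 - 2068/1515)*(-1/889724) = (5625617132/1515)*(-1/889724) = -1406404283/336982965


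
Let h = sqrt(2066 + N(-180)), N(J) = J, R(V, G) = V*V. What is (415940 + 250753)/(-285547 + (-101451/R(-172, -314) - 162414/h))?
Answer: -157120984960313657235984/67284745527018743474455 + 47384156025962816256*sqrt(1886)/67284745527018743474455 ≈ -2.3046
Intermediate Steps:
R(V, G) = V**2
h = sqrt(1886) (h = sqrt(2066 - 180) = sqrt(1886) ≈ 43.428)
(415940 + 250753)/(-285547 + (-101451/R(-172, -314) - 162414/h)) = (415940 + 250753)/(-285547 + (-101451/((-172)**2) - 162414*sqrt(1886)/1886)) = 666693/(-285547 + (-101451/29584 - 81207*sqrt(1886)/943)) = 666693/(-8447723899/29584 - 81207*sqrt(1886)/943)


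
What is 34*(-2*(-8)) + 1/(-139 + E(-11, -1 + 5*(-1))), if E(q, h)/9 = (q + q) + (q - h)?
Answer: 207807/382 ≈ 544.00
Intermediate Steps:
E(q, h) = -9*h + 27*q (E(q, h) = 9*((q + q) + (q - h)) = 9*(2*q + (q - h)) = 9*(-h + 3*q) = -9*h + 27*q)
34*(-2*(-8)) + 1/(-139 + E(-11, -1 + 5*(-1))) = 34*(-2*(-8)) + 1/(-139 + (-9*(-1 + 5*(-1)) + 27*(-11))) = 34*16 + 1/(-139 + (-9*(-1 - 5) - 297)) = 544 + 1/(-139 + (-9*(-6) - 297)) = 544 + 1/(-139 + (54 - 297)) = 544 + 1/(-139 - 243) = 544 + 1/(-382) = 544 - 1/382 = 207807/382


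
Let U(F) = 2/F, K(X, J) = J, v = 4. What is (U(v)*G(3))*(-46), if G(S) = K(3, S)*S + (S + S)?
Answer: -345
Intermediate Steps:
G(S) = S² + 2*S (G(S) = S*S + (S + S) = S² + 2*S)
(U(v)*G(3))*(-46) = ((2/4)*(3*(2 + 3)))*(-46) = ((2*(¼))*(3*5))*(-46) = ((½)*15)*(-46) = (15/2)*(-46) = -345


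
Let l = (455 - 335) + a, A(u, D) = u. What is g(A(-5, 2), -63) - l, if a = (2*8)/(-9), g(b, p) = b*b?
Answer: -839/9 ≈ -93.222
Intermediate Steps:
g(b, p) = b**2
a = -16/9 (a = 16*(-1/9) = -16/9 ≈ -1.7778)
l = 1064/9 (l = (455 - 335) - 16/9 = 120 - 16/9 = 1064/9 ≈ 118.22)
g(A(-5, 2), -63) - l = (-5)**2 - 1*1064/9 = 25 - 1064/9 = -839/9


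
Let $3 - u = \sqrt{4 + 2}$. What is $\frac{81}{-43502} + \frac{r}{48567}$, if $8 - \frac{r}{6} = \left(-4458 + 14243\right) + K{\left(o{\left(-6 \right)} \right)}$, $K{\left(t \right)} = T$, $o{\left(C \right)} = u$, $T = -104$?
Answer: $- \frac{842901001}{704253878} \approx -1.1969$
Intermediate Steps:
$u = 3 - \sqrt{6}$ ($u = 3 - \sqrt{4 + 2} = 3 - \sqrt{6} \approx 0.55051$)
$o{\left(C \right)} = 3 - \sqrt{6}$
$K{\left(t \right)} = -104$
$r = -58038$ ($r = 48 - 6 \left(\left(-4458 + 14243\right) - 104\right) = 48 - 6 \left(9785 - 104\right) = 48 - 58086 = -58038$)
$\frac{81}{-43502} + \frac{r}{48567} = \frac{81}{-43502} - \frac{58038}{48567} = 81 \left(- \frac{1}{43502}\right) - \frac{19346}{16189} = - \frac{81}{43502} - \frac{19346}{16189} = - \frac{842901001}{704253878}$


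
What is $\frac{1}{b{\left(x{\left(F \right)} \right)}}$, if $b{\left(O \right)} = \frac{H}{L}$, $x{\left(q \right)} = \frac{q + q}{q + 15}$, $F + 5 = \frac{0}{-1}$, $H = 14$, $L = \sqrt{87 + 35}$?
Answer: $\frac{\sqrt{122}}{14} \approx 0.78895$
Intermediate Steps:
$L = \sqrt{122} \approx 11.045$
$F = -5$ ($F = -5 + \frac{0}{-1} = -5 + 0 \left(-1\right) = -5 + 0 = -5$)
$x{\left(q \right)} = \frac{2 q}{15 + q}$
$b{\left(O \right)} = \frac{7 \sqrt{122}}{61}$ ($b{\left(O \right)} = \frac{14}{\sqrt{122}} = 14 \frac{\sqrt{122}}{122} = \frac{7 \sqrt{122}}{61}$)
$\frac{1}{b{\left(x{\left(F \right)} \right)}} = \frac{1}{\frac{7}{61} \sqrt{122}} = \frac{\sqrt{122}}{14}$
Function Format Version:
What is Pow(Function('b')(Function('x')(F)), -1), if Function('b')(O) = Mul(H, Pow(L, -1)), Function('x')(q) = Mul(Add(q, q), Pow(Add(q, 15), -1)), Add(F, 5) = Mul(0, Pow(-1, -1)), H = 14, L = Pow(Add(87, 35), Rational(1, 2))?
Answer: Mul(Rational(1, 14), Pow(122, Rational(1, 2))) ≈ 0.78895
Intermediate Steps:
L = Pow(122, Rational(1, 2)) ≈ 11.045
F = -5 (F = Add(-5, Mul(0, Pow(-1, -1))) = Add(-5, Mul(0, -1)) = Add(-5, 0) = -5)
Function('x')(q) = Mul(2, q, Pow(Add(15, q), -1)) (Function('x')(q) = Mul(Mul(2, q), Pow(Add(15, q), -1)) = Mul(2, q, Pow(Add(15, q), -1)))
Function('b')(O) = Mul(Rational(7, 61), Pow(122, Rational(1, 2))) (Function('b')(O) = Mul(14, Pow(Pow(122, Rational(1, 2)), -1)) = Mul(14, Mul(Rational(1, 122), Pow(122, Rational(1, 2)))) = Mul(Rational(7, 61), Pow(122, Rational(1, 2))))
Pow(Function('b')(Function('x')(F)), -1) = Pow(Mul(Rational(7, 61), Pow(122, Rational(1, 2))), -1) = Mul(Rational(1, 14), Pow(122, Rational(1, 2)))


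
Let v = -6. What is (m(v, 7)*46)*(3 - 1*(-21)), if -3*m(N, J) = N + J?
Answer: -368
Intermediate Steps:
m(N, J) = -J/3 - N/3 (m(N, J) = -(N + J)/3 = -(J + N)/3 = -J/3 - N/3)
(m(v, 7)*46)*(3 - 1*(-21)) = ((-1/3*7 - 1/3*(-6))*46)*(3 - 1*(-21)) = ((-7/3 + 2)*46)*(3 + 21) = -1/3*46*24 = -46/3*24 = -368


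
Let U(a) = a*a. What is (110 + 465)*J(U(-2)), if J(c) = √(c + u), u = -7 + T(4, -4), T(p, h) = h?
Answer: 575*I*√7 ≈ 1521.3*I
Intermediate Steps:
u = -11 (u = -7 - 4 = -11)
U(a) = a²
J(c) = √(-11 + c) (J(c) = √(c - 11) = √(-11 + c))
(110 + 465)*J(U(-2)) = (110 + 465)*√(-11 + (-2)²) = 575*√(-11 + 4) = 575*√(-7) = 575*(I*√7) = 575*I*√7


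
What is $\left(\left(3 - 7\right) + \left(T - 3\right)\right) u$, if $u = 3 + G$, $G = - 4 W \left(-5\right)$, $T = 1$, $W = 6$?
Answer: $-738$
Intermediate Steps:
$G = 120$ ($G = \left(-4\right) 6 \left(-5\right) = \left(-24\right) \left(-5\right) = 120$)
$u = 123$ ($u = 3 + 120 = 123$)
$\left(\left(3 - 7\right) + \left(T - 3\right)\right) u = \left(\left(3 - 7\right) + \left(1 - 3\right)\right) 123 = \left(\left(3 - 7\right) - 2\right) 123 = \left(-4 - 2\right) 123 = \left(-6\right) 123 = -738$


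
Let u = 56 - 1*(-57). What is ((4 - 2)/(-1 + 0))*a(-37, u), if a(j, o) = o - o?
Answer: 0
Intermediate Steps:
u = 113 (u = 56 + 57 = 113)
a(j, o) = 0
((4 - 2)/(-1 + 0))*a(-37, u) = ((4 - 2)/(-1 + 0))*0 = (2/(-1))*0 = (2*(-1))*0 = -2*0 = 0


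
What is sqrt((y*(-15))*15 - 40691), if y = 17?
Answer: 2*I*sqrt(11129) ≈ 210.99*I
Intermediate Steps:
sqrt((y*(-15))*15 - 40691) = sqrt((17*(-15))*15 - 40691) = sqrt(-255*15 - 40691) = sqrt(-3825 - 40691) = sqrt(-44516) = 2*I*sqrt(11129)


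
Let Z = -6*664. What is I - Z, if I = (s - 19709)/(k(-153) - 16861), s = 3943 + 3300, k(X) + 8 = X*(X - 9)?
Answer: 31528862/7917 ≈ 3982.4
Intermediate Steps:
k(X) = -8 + X*(-9 + X) (k(X) = -8 + X*(X - 9) = -8 + X*(-9 + X))
s = 7243
Z = -3984
I = -12466/7917 (I = (7243 - 19709)/((-8 + (-153)² - 9*(-153)) - 16861) = -12466/((-8 + 23409 + 1377) - 16861) = -12466/(24778 - 16861) = -12466/7917 ≈ -1.5746)
I - Z = -12466/7917 - 1*(-3984) = -12466/7917 + 3984 = 31528862/7917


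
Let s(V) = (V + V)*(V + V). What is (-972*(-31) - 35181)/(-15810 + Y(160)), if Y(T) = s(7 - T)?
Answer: -99/1526 ≈ -0.064875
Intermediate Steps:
s(V) = 4*V² (s(V) = (2*V)*(2*V) = 4*V²)
Y(T) = 4*(7 - T)²
(-972*(-31) - 35181)/(-15810 + Y(160)) = (-972*(-31) - 35181)/(-15810 + 4*(-7 + 160)²) = (30132 - 35181)/(-15810 + 4*153²) = -5049/(-15810 + 4*23409) = -5049/(-15810 + 93636) = -5049/77826 = -5049*1/77826 = -99/1526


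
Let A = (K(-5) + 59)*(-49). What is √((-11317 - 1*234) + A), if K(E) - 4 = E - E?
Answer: I*√14638 ≈ 120.99*I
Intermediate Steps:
K(E) = 4 (K(E) = 4 + (E - E) = 4 + 0 = 4)
A = -3087 (A = (4 + 59)*(-49) = 63*(-49) = -3087)
√((-11317 - 1*234) + A) = √((-11317 - 1*234) - 3087) = √((-11317 - 234) - 3087) = √(-11551 - 3087) = √(-14638) = I*√14638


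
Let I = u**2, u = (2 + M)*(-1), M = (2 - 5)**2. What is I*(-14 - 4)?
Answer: -2178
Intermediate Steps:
M = 9 (M = (-3)**2 = 9)
u = -11 (u = (2 + 9)*(-1) = 11*(-1) = -11)
I = 121 (I = (-11)**2 = 121)
I*(-14 - 4) = 121*(-14 - 4) = 121*(-18) = -2178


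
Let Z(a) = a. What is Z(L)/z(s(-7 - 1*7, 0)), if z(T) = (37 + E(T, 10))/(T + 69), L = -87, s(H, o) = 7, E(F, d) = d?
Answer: -6612/47 ≈ -140.68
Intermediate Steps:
z(T) = 47/(69 + T) (z(T) = (37 + 10)/(T + 69) = 47/(69 + T))
Z(L)/z(s(-7 - 1*7, 0)) = -87/(47/(69 + 7)) = -87/(47/76) = -87/(47*(1/76)) = -87/47/76 = -87*76/47 = -6612/47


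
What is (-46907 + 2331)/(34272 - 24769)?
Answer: -44576/9503 ≈ -4.6907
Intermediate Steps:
(-46907 + 2331)/(34272 - 24769) = -44576/9503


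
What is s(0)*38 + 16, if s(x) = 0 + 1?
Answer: 54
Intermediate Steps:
s(x) = 1
s(0)*38 + 16 = 1*38 + 16 = 38 + 16 = 54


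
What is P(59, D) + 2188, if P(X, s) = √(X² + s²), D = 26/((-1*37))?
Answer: 2188 + √4766165/37 ≈ 2247.0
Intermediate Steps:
D = -26/37 (D = 26/(-37) = 26*(-1/37) = -26/37 ≈ -0.70270)
P(59, D) + 2188 = √(59² + (-26/37)²) + 2188 = √(3481 + 676/1369) + 2188 = √(4766165/1369) + 2188 = √4766165/37 + 2188 = 2188 + √4766165/37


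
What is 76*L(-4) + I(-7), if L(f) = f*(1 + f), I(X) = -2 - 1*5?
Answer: 905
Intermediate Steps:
I(X) = -7 (I(X) = -2 - 5 = -7)
76*L(-4) + I(-7) = 76*(-4*(1 - 4)) - 7 = 76*(-4*(-3)) - 7 = 76*12 - 7 = 912 - 7 = 905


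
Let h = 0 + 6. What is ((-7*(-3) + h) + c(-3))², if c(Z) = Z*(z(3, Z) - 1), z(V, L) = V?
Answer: 441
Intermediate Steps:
h = 6
c(Z) = 2*Z (c(Z) = Z*(3 - 1) = Z*2 = 2*Z)
((-7*(-3) + h) + c(-3))² = ((-7*(-3) + 6) + 2*(-3))² = ((21 + 6) - 6)² = (27 - 6)² = 21² = 441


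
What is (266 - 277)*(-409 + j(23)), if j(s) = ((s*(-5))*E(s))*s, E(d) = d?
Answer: 673684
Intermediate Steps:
j(s) = -5*s**3 (j(s) = ((s*(-5))*s)*s = ((-5*s)*s)*s = (-5*s**2)*s = -5*s**3)
(266 - 277)*(-409 + j(23)) = (266 - 277)*(-409 - 5*23**3) = -11*(-409 - 5*12167) = -11*(-409 - 60835) = -11*(-61244) = 673684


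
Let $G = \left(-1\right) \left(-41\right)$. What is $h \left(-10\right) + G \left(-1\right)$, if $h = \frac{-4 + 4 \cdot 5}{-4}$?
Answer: $-1$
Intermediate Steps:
$h = -4$ ($h = \left(-4 + 20\right) \left(- \frac{1}{4}\right) = 16 \left(- \frac{1}{4}\right) = -4$)
$G = 41$
$h \left(-10\right) + G \left(-1\right) = \left(-4\right) \left(-10\right) + 41 \left(-1\right) = 40 - 41 = -1$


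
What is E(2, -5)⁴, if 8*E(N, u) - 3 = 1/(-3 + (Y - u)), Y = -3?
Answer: 1/256 ≈ 0.0039063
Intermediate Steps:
E(N, u) = 3/8 + 1/(8*(-6 - u)) (E(N, u) = 3/8 + 1/(8*(-3 + (-3 - u))) = 3/8 + 1/(8*(-6 - u)))
E(2, -5)⁴ = ((17 + 3*(-5))/(8*(6 - 5)))⁴ = ((⅛)*(17 - 15)/1)⁴ = ((⅛)*1*2)⁴ = (¼)⁴ = 1/256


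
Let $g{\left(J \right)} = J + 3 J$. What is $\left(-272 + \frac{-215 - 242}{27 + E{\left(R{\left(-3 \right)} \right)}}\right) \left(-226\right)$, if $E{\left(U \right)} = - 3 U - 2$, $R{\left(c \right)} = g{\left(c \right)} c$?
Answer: $\frac{4998894}{83} \approx 60228.0$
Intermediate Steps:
$g{\left(J \right)} = 4 J$
$R{\left(c \right)} = 4 c^{2}$ ($R{\left(c \right)} = 4 c c = 4 c^{2}$)
$E{\left(U \right)} = -2 - 3 U$
$\left(-272 + \frac{-215 - 242}{27 + E{\left(R{\left(-3 \right)} \right)}}\right) \left(-226\right) = \left(-272 + \frac{-215 - 242}{27 - \left(2 + 3 \cdot 4 \left(-3\right)^{2}\right)}\right) \left(-226\right) = \left(-272 - \frac{457}{27 - \left(2 + 3 \cdot 4 \cdot 9\right)}\right) \left(-226\right) = \left(-272 - \frac{457}{27 - 110}\right) \left(-226\right) = \left(-272 - \frac{457}{-83}\right) \left(-226\right) = \left(-272 - - \frac{457}{83}\right) \left(-226\right) = \left(-272 + \frac{457}{83}\right) \left(-226\right) = \left(- \frac{22119}{83}\right) \left(-226\right) = \frac{4998894}{83}$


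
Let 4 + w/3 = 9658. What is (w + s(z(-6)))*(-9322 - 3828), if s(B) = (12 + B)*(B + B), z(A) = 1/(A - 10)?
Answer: -24373163375/64 ≈ -3.8083e+8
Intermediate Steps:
w = 28962 (w = -12 + 3*9658 = -12 + 28974 = 28962)
z(A) = 1/(-10 + A)
s(B) = 2*B*(12 + B) (s(B) = (12 + B)*(2*B) = 2*B*(12 + B))
(w + s(z(-6)))*(-9322 - 3828) = (28962 + 2*(12 + 1/(-10 - 6))/(-10 - 6))*(-9322 - 3828) = (28962 + 2*(12 + 1/(-16))/(-16))*(-13150) = (28962 + 2*(-1/16)*(12 - 1/16))*(-13150) = (28962 + 2*(-1/16)*(191/16))*(-13150) = (28962 - 191/128)*(-13150) = (3706945/128)*(-13150) = -24373163375/64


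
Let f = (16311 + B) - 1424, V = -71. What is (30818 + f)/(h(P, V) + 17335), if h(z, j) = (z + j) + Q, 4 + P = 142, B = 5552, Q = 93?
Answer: 51257/17495 ≈ 2.9298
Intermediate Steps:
P = 138 (P = -4 + 142 = 138)
h(z, j) = 93 + j + z (h(z, j) = (z + j) + 93 = (j + z) + 93 = 93 + j + z)
f = 20439 (f = (16311 + 5552) - 1424 = 21863 - 1424 = 20439)
(30818 + f)/(h(P, V) + 17335) = (30818 + 20439)/((93 - 71 + 138) + 17335) = 51257/(160 + 17335) = 51257/17495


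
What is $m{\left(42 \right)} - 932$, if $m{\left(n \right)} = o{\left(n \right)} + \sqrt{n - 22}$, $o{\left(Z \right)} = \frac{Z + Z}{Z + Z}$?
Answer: $-931 + 2 \sqrt{5} \approx -926.53$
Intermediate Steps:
$o{\left(Z \right)} = 1$ ($o{\left(Z \right)} = \frac{2 Z}{2 Z} = 2 Z \frac{1}{2 Z} = 1$)
$m{\left(n \right)} = 1 + \sqrt{-22 + n}$ ($m{\left(n \right)} = 1 + \sqrt{n - 22} = 1 + \sqrt{-22 + n}$)
$m{\left(42 \right)} - 932 = \left(1 + \sqrt{-22 + 42}\right) - 932 = \left(1 + \sqrt{20}\right) - 932 = \left(1 + 2 \sqrt{5}\right) - 932 = -931 + 2 \sqrt{5}$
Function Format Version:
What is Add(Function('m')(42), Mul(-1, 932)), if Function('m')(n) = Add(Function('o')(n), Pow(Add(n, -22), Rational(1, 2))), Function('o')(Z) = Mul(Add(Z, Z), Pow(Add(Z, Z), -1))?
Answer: Add(-931, Mul(2, Pow(5, Rational(1, 2)))) ≈ -926.53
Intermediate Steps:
Function('o')(Z) = 1 (Function('o')(Z) = Mul(Mul(2, Z), Pow(Mul(2, Z), -1)) = Mul(Mul(2, Z), Mul(Rational(1, 2), Pow(Z, -1))) = 1)
Function('m')(n) = Add(1, Pow(Add(-22, n), Rational(1, 2))) (Function('m')(n) = Add(1, Pow(Add(n, -22), Rational(1, 2))) = Add(1, Pow(Add(-22, n), Rational(1, 2))))
Add(Function('m')(42), Mul(-1, 932)) = Add(Add(1, Pow(Add(-22, 42), Rational(1, 2))), Mul(-1, 932)) = Add(Add(1, Pow(20, Rational(1, 2))), -932) = Add(Add(1, Mul(2, Pow(5, Rational(1, 2)))), -932) = Add(-931, Mul(2, Pow(5, Rational(1, 2))))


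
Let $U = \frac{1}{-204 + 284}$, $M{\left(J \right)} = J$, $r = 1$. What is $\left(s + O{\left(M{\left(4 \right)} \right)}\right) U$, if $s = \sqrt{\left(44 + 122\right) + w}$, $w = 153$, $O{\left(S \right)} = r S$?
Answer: $\frac{1}{20} + \frac{\sqrt{319}}{80} \approx 0.27326$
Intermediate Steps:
$O{\left(S \right)} = S$ ($O{\left(S \right)} = 1 S = S$)
$U = \frac{1}{80} \approx 0.0125$
$s = \sqrt{319}$ ($s = \sqrt{\left(44 + 122\right) + 153} = \sqrt{166 + 153} = \sqrt{319} \approx 17.861$)
$\left(s + O{\left(M{\left(4 \right)} \right)}\right) U = \left(\sqrt{319} + 4\right) \frac{1}{80} = \left(4 + \sqrt{319}\right) \frac{1}{80} = \frac{1}{20} + \frac{\sqrt{319}}{80}$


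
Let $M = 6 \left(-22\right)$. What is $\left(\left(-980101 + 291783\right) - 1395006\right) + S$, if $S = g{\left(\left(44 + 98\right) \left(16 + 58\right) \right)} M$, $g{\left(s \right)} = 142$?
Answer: $-2102068$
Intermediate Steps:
$M = -132$
$S = -18744$ ($S = 142 \left(-132\right) = -18744$)
$\left(\left(-980101 + 291783\right) - 1395006\right) + S = \left(\left(-980101 + 291783\right) - 1395006\right) - 18744 = \left(-688318 - 1395006\right) - 18744 = -2083324 - 18744 = -2102068$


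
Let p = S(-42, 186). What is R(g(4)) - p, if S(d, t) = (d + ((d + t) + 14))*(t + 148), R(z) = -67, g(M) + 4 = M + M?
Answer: -38811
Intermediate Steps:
g(M) = -4 + 2*M (g(M) = -4 + (M + M) = -4 + 2*M)
S(d, t) = (148 + t)*(14 + t + 2*d) (S(d, t) = (d + (14 + d + t))*(148 + t) = (14 + t + 2*d)*(148 + t) = (148 + t)*(14 + t + 2*d))
p = 38744 (p = 2072 + 186**2 + 162*186 + 296*(-42) + 2*(-42)*186 = 2072 + 34596 + 30132 - 12432 - 15624 = 38744)
R(g(4)) - p = -67 - 1*38744 = -67 - 38744 = -38811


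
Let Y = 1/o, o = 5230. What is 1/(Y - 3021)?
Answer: -5230/15799829 ≈ -0.00033102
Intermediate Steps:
Y = 1/5230 ≈ 0.00019120
1/(Y - 3021) = 1/(1/5230 - 3021) = 1/(-15799829/5230) = -5230/15799829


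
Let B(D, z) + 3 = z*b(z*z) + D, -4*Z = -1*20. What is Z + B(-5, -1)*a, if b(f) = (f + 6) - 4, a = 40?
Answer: -435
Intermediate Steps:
Z = 5 (Z = -(-1)*20/4 = -¼*(-20) = 5)
b(f) = 2 + f (b(f) = (6 + f) - 4 = 2 + f)
B(D, z) = -3 + D + z*(2 + z²) (B(D, z) = -3 + (z*(2 + z*z) + D) = -3 + (z*(2 + z²) + D) = -3 + (D + z*(2 + z²)) = -3 + D + z*(2 + z²))
Z + B(-5, -1)*a = 5 + (-3 - 5 - (2 + (-1)²))*40 = 5 + (-3 - 5 - (2 + 1))*40 = 5 + (-3 - 5 - 1*3)*40 = 5 + (-3 - 5 - 3)*40 = 5 - 11*40 = 5 - 440 = -435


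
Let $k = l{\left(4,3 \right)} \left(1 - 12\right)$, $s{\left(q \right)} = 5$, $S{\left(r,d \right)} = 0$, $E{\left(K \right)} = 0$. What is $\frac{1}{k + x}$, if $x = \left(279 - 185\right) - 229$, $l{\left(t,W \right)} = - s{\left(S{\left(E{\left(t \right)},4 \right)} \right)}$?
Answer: $- \frac{1}{80} \approx -0.0125$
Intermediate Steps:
$l{\left(t,W \right)} = -5$ ($l{\left(t,W \right)} = \left(-1\right) 5 = -5$)
$x = -135$ ($x = 94 - 229 = -135$)
$k = 55$ ($k = - 5 \left(1 - 12\right) = \left(-5\right) \left(-11\right) = 55$)
$\frac{1}{k + x} = \frac{1}{55 - 135} = \frac{1}{-80} = - \frac{1}{80}$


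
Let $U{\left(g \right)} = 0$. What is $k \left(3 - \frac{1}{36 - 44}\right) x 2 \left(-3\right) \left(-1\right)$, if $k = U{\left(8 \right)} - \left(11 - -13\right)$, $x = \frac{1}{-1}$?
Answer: $450$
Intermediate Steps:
$x = -1$
$k = -24$ ($k = 0 - \left(11 - -13\right) = 0 - \left(11 + 13\right) = 0 - 24 = -24$)
$k \left(3 - \frac{1}{36 - 44}\right) x 2 \left(-3\right) \left(-1\right) = - 24 \left(3 - \frac{1}{36 - 44}\right) - 2 \left(-3\right) \left(-1\right) = - 24 \left(3 - \frac{1}{-8}\right) \left(-1\right) \left(-6\right) \left(-1\right) = - 24 \left(3 - - \frac{1}{8}\right) 6 \left(-1\right) = - 24 \left(3 + \frac{1}{8}\right) \left(-6\right) = \left(-24\right) \frac{25}{8} \left(-6\right) = \left(-75\right) \left(-6\right) = 450$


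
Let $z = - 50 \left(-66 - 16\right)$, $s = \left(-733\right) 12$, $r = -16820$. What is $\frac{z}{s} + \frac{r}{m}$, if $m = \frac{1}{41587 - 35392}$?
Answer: $- \frac{229135581125}{2199} \approx -1.042 \cdot 10^{8}$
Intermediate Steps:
$m = \frac{1}{6195} \approx 0.00016142$
$s = -8796$
$z = 4100$ ($z = \left(-50\right) \left(-82\right) = 4100$)
$\frac{z}{s} + \frac{r}{m} = \frac{4100}{-8796} - 16820 \frac{1}{\frac{1}{6195}} = 4100 \left(- \frac{1}{8796}\right) - 104199900 = - \frac{1025}{2199} - 104199900 = - \frac{229135581125}{2199}$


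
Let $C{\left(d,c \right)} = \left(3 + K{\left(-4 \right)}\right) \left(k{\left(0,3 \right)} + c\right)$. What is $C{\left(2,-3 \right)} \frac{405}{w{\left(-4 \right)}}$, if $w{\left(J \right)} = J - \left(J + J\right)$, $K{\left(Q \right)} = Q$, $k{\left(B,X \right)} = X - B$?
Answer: $0$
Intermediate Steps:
$C{\left(d,c \right)} = -3 - c$ ($C{\left(d,c \right)} = \left(3 - 4\right) \left(\left(3 - 0\right) + c\right) = - (\left(3 + 0\right) + c) = - (3 + c) = -3 - c$)
$w{\left(J \right)} = - J$ ($w{\left(J \right)} = J - 2 J = - J$)
$C{\left(2,-3 \right)} \frac{405}{w{\left(-4 \right)}} = \left(-3 - -3\right) \frac{405}{\left(-1\right) \left(-4\right)} = \left(-3 + 3\right) \frac{405}{4} = 0 \cdot 405 \cdot \frac{1}{4} = 0 \cdot \frac{405}{4} = 0$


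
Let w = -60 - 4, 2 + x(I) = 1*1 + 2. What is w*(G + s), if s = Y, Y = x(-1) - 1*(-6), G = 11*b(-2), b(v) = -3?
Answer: 1664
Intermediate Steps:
x(I) = 1 (x(I) = -2 + (1*1 + 2) = -2 + (1 + 2) = -2 + 3 = 1)
w = -64
G = -33 (G = 11*(-3) = -33)
Y = 7 (Y = 1 - 1*(-6) = 1 + 6 = 7)
s = 7
w*(G + s) = -64*(-33 + 7) = -64*(-26) = 1664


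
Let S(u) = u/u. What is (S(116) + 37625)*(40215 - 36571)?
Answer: 137109144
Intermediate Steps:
S(u) = 1
(S(116) + 37625)*(40215 - 36571) = (1 + 37625)*(40215 - 36571) = 37626*3644 = 137109144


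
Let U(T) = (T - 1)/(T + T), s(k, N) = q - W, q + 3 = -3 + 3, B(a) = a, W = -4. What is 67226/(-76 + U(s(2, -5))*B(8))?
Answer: -33613/38 ≈ -884.55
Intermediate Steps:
q = -3 (q = -3 + (-3 + 3) = -3 + 0 = -3)
s(k, N) = 1 (s(k, N) = -3 - 1*(-4) = -3 + 4 = 1)
U(T) = (-1 + T)/(2*T) (U(T) = (-1 + T)/((2*T)) = (-1 + T)*(1/(2*T)) = (-1 + T)/(2*T))
67226/(-76 + U(s(2, -5))*B(8)) = 67226/(-76 + ((½)*(-1 + 1)/1)*8) = 67226/(-76 + ((½)*1*0)*8) = 67226/(-76 + 0*8) = 67226/(-76 + 0) = 67226/(-76) = 67226*(-1/76) = -33613/38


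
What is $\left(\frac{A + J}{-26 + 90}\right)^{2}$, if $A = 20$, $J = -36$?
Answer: $\frac{1}{16} \approx 0.0625$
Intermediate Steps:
$\left(\frac{A + J}{-26 + 90}\right)^{2} = \left(\frac{20 - 36}{-26 + 90}\right)^{2} = \left(- \frac{16}{64}\right)^{2} = \left(\left(-16\right) \frac{1}{64}\right)^{2} = \left(- \frac{1}{4}\right)^{2} = \frac{1}{16}$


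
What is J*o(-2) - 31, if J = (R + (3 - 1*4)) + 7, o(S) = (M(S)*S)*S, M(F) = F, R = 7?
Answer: -135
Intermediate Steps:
o(S) = S³ (o(S) = (S*S)*S = S²*S = S³)
J = 13 (J = (7 + (3 - 1*4)) + 7 = (7 + (3 - 4)) + 7 = (7 - 1) + 7 = 6 + 7 = 13)
J*o(-2) - 31 = 13*(-2)³ - 31 = 13*(-8) - 31 = -104 - 31 = -135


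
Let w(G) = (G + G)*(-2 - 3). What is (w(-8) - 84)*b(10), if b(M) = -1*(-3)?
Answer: -12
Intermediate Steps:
b(M) = 3
w(G) = -10*G (w(G) = (2*G)*(-5) = -10*G)
(w(-8) - 84)*b(10) = (-10*(-8) - 84)*3 = (80 - 84)*3 = -4*3 = -12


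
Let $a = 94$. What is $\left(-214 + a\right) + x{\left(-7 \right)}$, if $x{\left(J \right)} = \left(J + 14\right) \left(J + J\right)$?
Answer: $-218$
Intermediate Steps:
$x{\left(J \right)} = 2 J \left(14 + J\right)$ ($x{\left(J \right)} = \left(14 + J\right) 2 J = 2 J \left(14 + J\right)$)
$\left(-214 + a\right) + x{\left(-7 \right)} = \left(-214 + 94\right) + 2 \left(-7\right) \left(14 - 7\right) = -120 + 2 \left(-7\right) 7 = -120 - 98 = -218$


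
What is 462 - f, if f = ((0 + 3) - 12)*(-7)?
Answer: 399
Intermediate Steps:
f = 63 (f = (3 - 12)*(-7) = -9*(-7) = 63)
462 - f = 462 - 1*63 = 462 - 63 = 399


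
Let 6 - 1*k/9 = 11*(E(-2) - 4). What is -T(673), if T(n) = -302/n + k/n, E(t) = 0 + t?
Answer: -346/673 ≈ -0.51412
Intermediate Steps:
E(t) = t
k = 648 (k = 54 - 99*(-2 - 4) = 54 - 99*(-6) = 54 - 9*(-66) = 54 + 594 = 648)
T(n) = 346/n (T(n) = -302/n + 648/n = 346/n)
-T(673) = -346/673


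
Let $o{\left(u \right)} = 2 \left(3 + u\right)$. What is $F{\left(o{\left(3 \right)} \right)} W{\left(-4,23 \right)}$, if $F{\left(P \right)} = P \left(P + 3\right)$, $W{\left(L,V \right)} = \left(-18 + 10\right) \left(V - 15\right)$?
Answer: $-11520$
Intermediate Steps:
$W{\left(L,V \right)} = 120 - 8 V$ ($W{\left(L,V \right)} = - 8 \left(-15 + V\right) = 120 - 8 V$)
$o{\left(u \right)} = 6 + 2 u$
$F{\left(P \right)} = P \left(3 + P\right)$
$F{\left(o{\left(3 \right)} \right)} W{\left(-4,23 \right)} = \left(6 + 2 \cdot 3\right) \left(3 + \left(6 + 2 \cdot 3\right)\right) \left(120 - 184\right) = \left(6 + 6\right) \left(3 + \left(6 + 6\right)\right) \left(120 - 184\right) = 12 \left(3 + 12\right) \left(-64\right) = 12 \cdot 15 \left(-64\right) = 180 \left(-64\right) = -11520$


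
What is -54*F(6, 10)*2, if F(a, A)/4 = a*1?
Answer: -2592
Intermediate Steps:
F(a, A) = 4*a (F(a, A) = 4*(a*1) = 4*a)
-54*F(6, 10)*2 = -216*6*2 = -54*24*2 = -1296*2 = -2592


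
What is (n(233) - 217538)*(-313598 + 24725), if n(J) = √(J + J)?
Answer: 62840854674 - 288873*√466 ≈ 6.2835e+10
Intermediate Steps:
n(J) = √2*√J (n(J) = √(2*J) = √2*√J)
(n(233) - 217538)*(-313598 + 24725) = (√2*√233 - 217538)*(-313598 + 24725) = (√466 - 217538)*(-288873) = (-217538 + √466)*(-288873) = 62840854674 - 288873*√466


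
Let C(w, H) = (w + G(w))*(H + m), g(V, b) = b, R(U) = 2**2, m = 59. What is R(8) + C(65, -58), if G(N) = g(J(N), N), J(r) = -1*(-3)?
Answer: 134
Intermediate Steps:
J(r) = 3
R(U) = 4
G(N) = N
C(w, H) = 2*w*(59 + H) (C(w, H) = (w + w)*(H + 59) = (2*w)*(59 + H) = 2*w*(59 + H))
R(8) + C(65, -58) = 4 + 2*65*(59 - 58) = 4 + 2*65*1 = 4 + 130 = 134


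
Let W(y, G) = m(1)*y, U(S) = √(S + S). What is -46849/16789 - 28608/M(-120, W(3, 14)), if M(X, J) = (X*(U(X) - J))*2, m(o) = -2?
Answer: -384513/1930735 - 596*I*√15/345 ≈ -0.19915 - 6.6907*I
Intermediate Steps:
U(S) = √2*√S (U(S) = √(2*S) = √2*√S)
W(y, G) = -2*y
M(X, J) = 2*X*(-J + √2*√X) (M(X, J) = (X*(√2*√X - J))*2 = (X*(-J + √2*√X))*2 = 2*X*(-J + √2*√X))
-46849/16789 - 28608/M(-120, W(3, 14)) = -46849/16789 - 28608/(-2*(-2*3)*(-120) + 2*√2*(-120)^(3/2)) = -46849*1/16789 - 28608/(-2*(-6)*(-120) + 2*√2*(-240*I*√30)) = -46849/16789 - 28608/(-1440 - 960*I*√15)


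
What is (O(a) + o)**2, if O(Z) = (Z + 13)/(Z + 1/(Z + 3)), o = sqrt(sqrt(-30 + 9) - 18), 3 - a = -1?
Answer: (119 + 29*sqrt(-18 + I*sqrt(21)))**2/841 ≈ 3.2356 + 39.678*I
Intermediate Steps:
a = 4 (a = 3 - 1*(-1) = 3 + 1 = 4)
o = sqrt(-18 + I*sqrt(21)) (o = sqrt(sqrt(-21) - 18) = sqrt(I*sqrt(21) - 18) = sqrt(-18 + I*sqrt(21)) ≈ 0.53581 + 4.2763*I)
O(Z) = (13 + Z)/(Z + 1/(3 + Z))
(O(a) + o)**2 = ((39 + 4**2 + 16*4)/(1 + 4**2 + 3*4) + sqrt(-18 + I*sqrt(21)))**2 = ((39 + 16 + 64)/(1 + 16 + 12) + sqrt(-18 + I*sqrt(21)))**2 = (119/29 + sqrt(-18 + I*sqrt(21)))**2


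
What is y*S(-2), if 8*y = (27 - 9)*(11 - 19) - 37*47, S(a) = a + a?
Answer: 1883/2 ≈ 941.50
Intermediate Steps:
S(a) = 2*a
y = -1883/8 (y = ((27 - 9)*(11 - 19) - 37*47)/8 = (18*(-8) - 1739)/8 = (-144 - 1739)/8 = (⅛)*(-1883) = -1883/8 ≈ -235.38)
y*S(-2) = -1883*(-2)/4 = -1883/8*(-4) = 1883/2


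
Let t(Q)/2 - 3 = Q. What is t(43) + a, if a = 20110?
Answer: 20202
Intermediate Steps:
t(Q) = 6 + 2*Q
t(43) + a = (6 + 2*43) + 20110 = (6 + 86) + 20110 = 92 + 20110 = 20202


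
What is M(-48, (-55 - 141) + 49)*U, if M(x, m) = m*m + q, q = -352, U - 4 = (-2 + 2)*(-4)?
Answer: 85028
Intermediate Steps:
U = 4 (U = 4 + (-2 + 2)*(-4) = 4 + 0*(-4) = 4 + 0 = 4)
M(x, m) = -352 + m² (M(x, m) = m*m - 352 = m² - 352 = -352 + m²)
M(-48, (-55 - 141) + 49)*U = (-352 + ((-55 - 141) + 49)²)*4 = (-352 + (-196 + 49)²)*4 = (-352 + (-147)²)*4 = (-352 + 21609)*4 = 21257*4 = 85028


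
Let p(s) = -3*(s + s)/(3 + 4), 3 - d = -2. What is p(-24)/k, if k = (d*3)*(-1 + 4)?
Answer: 16/35 ≈ 0.45714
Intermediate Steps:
d = 5 (d = 3 - 1*(-2) = 3 + 2 = 5)
p(s) = -6*s/7 (p(s) = -3*2*s/7 = -6*s/7)
k = 45 (k = (5*3)*(-1 + 4) = 15*3 = 45)
p(-24)/k = -6/7*(-24)/45 = (144/7)*(1/45) = 16/35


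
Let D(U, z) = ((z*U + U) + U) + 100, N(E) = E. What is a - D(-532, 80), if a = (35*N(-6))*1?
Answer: 43314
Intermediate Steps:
D(U, z) = 100 + 2*U + U*z (D(U, z) = ((U*z + U) + U) + 100 = ((U + U*z) + U) + 100 = (2*U + U*z) + 100 = 100 + 2*U + U*z)
a = -210 (a = (35*(-6))*1 = -210*1 = -210)
a - D(-532, 80) = -210 - (100 + 2*(-532) - 532*80) = -210 - (100 - 1064 - 42560) = -210 - 1*(-43524) = -210 + 43524 = 43314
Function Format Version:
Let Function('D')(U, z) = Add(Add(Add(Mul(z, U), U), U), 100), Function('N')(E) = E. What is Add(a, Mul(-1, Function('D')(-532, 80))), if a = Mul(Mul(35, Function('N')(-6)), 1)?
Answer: 43314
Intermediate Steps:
Function('D')(U, z) = Add(100, Mul(2, U), Mul(U, z)) (Function('D')(U, z) = Add(Add(Add(Mul(U, z), U), U), 100) = Add(Add(Add(U, Mul(U, z)), U), 100) = Add(Add(Mul(2, U), Mul(U, z)), 100) = Add(100, Mul(2, U), Mul(U, z)))
a = -210 (a = Mul(Mul(35, -6), 1) = Mul(-210, 1) = -210)
Add(a, Mul(-1, Function('D')(-532, 80))) = Add(-210, Mul(-1, Add(100, Mul(2, -532), Mul(-532, 80)))) = Add(-210, Mul(-1, Add(100, -1064, -42560))) = Add(-210, Mul(-1, -43524)) = Add(-210, 43524) = 43314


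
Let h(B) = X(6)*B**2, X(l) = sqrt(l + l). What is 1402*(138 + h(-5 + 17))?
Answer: 193476 + 403776*sqrt(3) ≈ 8.9284e+5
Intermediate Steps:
X(l) = sqrt(2)*sqrt(l) (X(l) = sqrt(2*l) = sqrt(2)*sqrt(l))
h(B) = 2*sqrt(3)*B**2 (h(B) = (sqrt(2)*sqrt(6))*B**2 = (2*sqrt(3))*B**2 = 2*sqrt(3)*B**2)
1402*(138 + h(-5 + 17)) = 1402*(138 + 2*sqrt(3)*(-5 + 17)**2) = 1402*(138 + 2*sqrt(3)*12**2) = 1402*(138 + 2*sqrt(3)*144) = 1402*(138 + 288*sqrt(3)) = 193476 + 403776*sqrt(3)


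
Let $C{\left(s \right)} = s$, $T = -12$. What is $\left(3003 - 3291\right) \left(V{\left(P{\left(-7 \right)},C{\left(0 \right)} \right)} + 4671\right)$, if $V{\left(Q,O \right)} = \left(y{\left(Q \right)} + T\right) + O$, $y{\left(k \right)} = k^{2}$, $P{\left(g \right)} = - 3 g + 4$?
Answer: $-1521792$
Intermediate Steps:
$P{\left(g \right)} = 4 - 3 g$
$V{\left(Q,O \right)} = -12 + O + Q^{2}$ ($V{\left(Q,O \right)} = \left(Q^{2} - 12\right) + O = \left(-12 + Q^{2}\right) + O = -12 + O + Q^{2}$)
$\left(3003 - 3291\right) \left(V{\left(P{\left(-7 \right)},C{\left(0 \right)} \right)} + 4671\right) = \left(3003 - 3291\right) \left(\left(-12 + 0 + \left(4 - -21\right)^{2}\right) + 4671\right) = - 288 \left(\left(-12 + 0 + \left(4 + 21\right)^{2}\right) + 4671\right) = - 288 \left(\left(-12 + 0 + 25^{2}\right) + 4671\right) = - 288 \left(\left(-12 + 0 + 625\right) + 4671\right) = - 288 \left(613 + 4671\right) = \left(-288\right) 5284 = -1521792$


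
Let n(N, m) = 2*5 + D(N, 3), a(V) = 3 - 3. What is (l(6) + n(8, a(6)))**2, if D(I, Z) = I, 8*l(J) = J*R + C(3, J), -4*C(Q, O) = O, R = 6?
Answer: 127449/256 ≈ 497.85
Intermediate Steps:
C(Q, O) = -O/4
l(J) = 23*J/32 (l(J) = (J*6 - J/4)/8 = (6*J - J/4)/8 = (23*J/4)/8 = 23*J/32)
a(V) = 0
n(N, m) = 10 + N (n(N, m) = 2*5 + N = 10 + N)
(l(6) + n(8, a(6)))**2 = ((23/32)*6 + (10 + 8))**2 = (69/16 + 18)**2 = (357/16)**2 = 127449/256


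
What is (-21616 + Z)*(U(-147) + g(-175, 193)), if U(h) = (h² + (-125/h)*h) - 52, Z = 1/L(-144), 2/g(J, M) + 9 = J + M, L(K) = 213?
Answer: -888105488230/1917 ≈ -4.6328e+8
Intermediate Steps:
g(J, M) = 2/(-9 + J + M) (g(J, M) = 2/(-9 + (J + M)) = 2/(-9 + J + M))
Z = 1/213 ≈ 0.0046948
U(h) = -177 + h² (U(h) = (h² - 125) - 52 = (-125 + h²) - 52 = -177 + h²)
(-21616 + Z)*(U(-147) + g(-175, 193)) = (-21616 + 1/213)*((-177 + (-147)²) + 2/(-9 - 175 + 193)) = -4604207*((-177 + 21609) + 2/9)/213 = -4604207*(21432 + 2*(⅑))/213 = -4604207*(21432 + 2/9)/213 = -4604207/213*192890/9 = -888105488230/1917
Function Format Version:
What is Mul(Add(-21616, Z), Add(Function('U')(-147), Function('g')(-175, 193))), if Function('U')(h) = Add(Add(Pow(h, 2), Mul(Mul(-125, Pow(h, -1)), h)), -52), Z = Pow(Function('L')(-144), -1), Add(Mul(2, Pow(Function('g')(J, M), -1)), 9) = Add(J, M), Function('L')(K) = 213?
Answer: Rational(-888105488230, 1917) ≈ -4.6328e+8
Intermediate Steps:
Function('g')(J, M) = Mul(2, Pow(Add(-9, J, M), -1)) (Function('g')(J, M) = Mul(2, Pow(Add(-9, Add(J, M)), -1)) = Mul(2, Pow(Add(-9, J, M), -1)))
Z = Rational(1, 213) (Z = Pow(213, -1) = Rational(1, 213) ≈ 0.0046948)
Function('U')(h) = Add(-177, Pow(h, 2)) (Function('U')(h) = Add(Add(Pow(h, 2), -125), -52) = Add(Add(-125, Pow(h, 2)), -52) = Add(-177, Pow(h, 2)))
Mul(Add(-21616, Z), Add(Function('U')(-147), Function('g')(-175, 193))) = Mul(Add(-21616, Rational(1, 213)), Add(Add(-177, Pow(-147, 2)), Mul(2, Pow(Add(-9, -175, 193), -1)))) = Mul(Rational(-4604207, 213), Add(Add(-177, 21609), Mul(2, Pow(9, -1)))) = Mul(Rational(-4604207, 213), Add(21432, Mul(2, Rational(1, 9)))) = Mul(Rational(-4604207, 213), Add(21432, Rational(2, 9))) = Mul(Rational(-4604207, 213), Rational(192890, 9)) = Rational(-888105488230, 1917)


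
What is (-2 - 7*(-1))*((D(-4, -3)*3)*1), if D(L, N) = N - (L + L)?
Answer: 75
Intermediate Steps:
D(L, N) = N - 2*L
(-2 - 7*(-1))*((D(-4, -3)*3)*1) = (-2 - 7*(-1))*(((-3 - 2*(-4))*3)*1) = (-2 + 7)*(((-3 + 8)*3)*1) = 5*((5*3)*1) = 5*(15*1) = 5*15 = 75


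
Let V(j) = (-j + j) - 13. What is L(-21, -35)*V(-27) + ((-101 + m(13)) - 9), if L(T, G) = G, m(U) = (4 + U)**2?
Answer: 634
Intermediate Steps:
V(j) = -13 (V(j) = 0 - 13 = -13)
L(-21, -35)*V(-27) + ((-101 + m(13)) - 9) = -35*(-13) + ((-101 + (4 + 13)**2) - 9) = 455 + ((-101 + 17**2) - 9) = 455 + ((-101 + 289) - 9) = 455 + (188 - 9) = 455 + 179 = 634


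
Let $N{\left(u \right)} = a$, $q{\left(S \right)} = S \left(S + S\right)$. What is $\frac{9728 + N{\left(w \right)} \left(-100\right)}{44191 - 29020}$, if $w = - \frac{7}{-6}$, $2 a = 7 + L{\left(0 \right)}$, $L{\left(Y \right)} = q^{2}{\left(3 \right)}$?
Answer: $- \frac{2274}{5057} \approx -0.44967$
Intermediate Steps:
$q{\left(S \right)} = 2 S^{2}$ ($q{\left(S \right)} = S 2 S = 2 S^{2}$)
$L{\left(Y \right)} = 324$ ($L{\left(Y \right)} = \left(2 \cdot 3^{2}\right)^{2} = \left(2 \cdot 9\right)^{2} = 18^{2} = 324$)
$a = \frac{331}{2}$ ($a = \frac{7 + 324}{2} = \frac{1}{2} \cdot 331 = \frac{331}{2} \approx 165.5$)
$w = \frac{7}{6}$ ($w = \left(-7\right) \left(- \frac{1}{6}\right) = \frac{7}{6} \approx 1.1667$)
$N{\left(u \right)} = \frac{331}{2}$
$\frac{9728 + N{\left(w \right)} \left(-100\right)}{44191 - 29020} = \frac{9728 + \frac{331}{2} \left(-100\right)}{44191 - 29020} = \frac{9728 - 16550}{15171} = \left(-6822\right) \frac{1}{15171} = - \frac{2274}{5057}$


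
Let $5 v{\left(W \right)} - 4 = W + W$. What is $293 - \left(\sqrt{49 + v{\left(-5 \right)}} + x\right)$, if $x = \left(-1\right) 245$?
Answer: $538 - \frac{\sqrt{1195}}{5} \approx 531.09$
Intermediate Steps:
$v{\left(W \right)} = \frac{4}{5} + \frac{2 W}{5}$ ($v{\left(W \right)} = \frac{4}{5} + \frac{W + W}{5} = \frac{4}{5} + \frac{2 W}{5}$)
$x = -245$
$293 - \left(\sqrt{49 + v{\left(-5 \right)}} + x\right) = 293 - \left(\sqrt{49 + \left(\frac{4}{5} + \frac{2}{5} \left(-5\right)\right)} - 245\right) = 293 - \left(\sqrt{49 + \left(\frac{4}{5} - 2\right)} - 245\right) = 293 - \left(\sqrt{49 - \frac{6}{5}} - 245\right) = 293 - \left(\sqrt{\frac{239}{5}} - 245\right) = 293 - \left(\frac{\sqrt{1195}}{5} - 245\right) = 293 - \left(-245 + \frac{\sqrt{1195}}{5}\right) = 293 + \left(245 - \frac{\sqrt{1195}}{5}\right) = 538 - \frac{\sqrt{1195}}{5}$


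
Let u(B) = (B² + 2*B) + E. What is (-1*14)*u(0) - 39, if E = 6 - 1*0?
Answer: -123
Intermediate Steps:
E = 6 (E = 6 + 0 = 6)
u(B) = 6 + B² + 2*B (u(B) = (B² + 2*B) + 6 = 6 + B² + 2*B)
(-1*14)*u(0) - 39 = (-1*14)*(6 + 0² + 2*0) - 39 = -14*(6 + 0 + 0) - 39 = -14*6 - 39 = -84 - 39 = -123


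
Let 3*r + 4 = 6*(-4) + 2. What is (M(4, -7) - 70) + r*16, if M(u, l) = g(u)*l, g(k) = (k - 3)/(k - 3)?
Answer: -647/3 ≈ -215.67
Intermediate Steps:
g(k) = 1 (g(k) = (-3 + k)/(-3 + k) = 1)
M(u, l) = l (M(u, l) = 1*l = l)
r = -26/3 (r = -4/3 + (6*(-4) + 2)/3 = -4/3 + (-24 + 2)/3 = -4/3 + (⅓)*(-22) = -4/3 - 22/3 = -26/3 ≈ -8.6667)
(M(4, -7) - 70) + r*16 = (-7 - 70) - 26/3*16 = -77 - 416/3 = -647/3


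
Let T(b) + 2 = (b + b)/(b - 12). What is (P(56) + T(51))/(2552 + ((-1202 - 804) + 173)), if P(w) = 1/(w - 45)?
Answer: 101/102817 ≈ 0.00098233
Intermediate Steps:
P(w) = 1/(-45 + w)
T(b) = -2 + 2*b/(-12 + b) (T(b) = -2 + (b + b)/(b - 12) = -2 + (2*b)/(-12 + b) = -2 + 2*b/(-12 + b))
(P(56) + T(51))/(2552 + ((-1202 - 804) + 173)) = (1/(-45 + 56) + 24/(-12 + 51))/(2552 + ((-1202 - 804) + 173)) = (1/11 + 24/39)/(2552 + (-2006 + 173)) = (1/11 + 24*(1/39))/(2552 - 1833) = (1/11 + 8/13)/719 = (101/143)*(1/719) = 101/102817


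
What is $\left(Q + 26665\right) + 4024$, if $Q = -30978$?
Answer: $-289$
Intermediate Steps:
$\left(Q + 26665\right) + 4024 = \left(-30978 + 26665\right) + 4024 = -4313 + 4024 = -289$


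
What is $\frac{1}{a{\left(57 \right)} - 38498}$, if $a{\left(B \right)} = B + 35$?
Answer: $- \frac{1}{38406} \approx -2.6038 \cdot 10^{-5}$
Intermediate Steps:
$a{\left(B \right)} = 35 + B$
$\frac{1}{a{\left(57 \right)} - 38498} = \frac{1}{\left(35 + 57\right) - 38498} = \frac{1}{92 - 38498} = \frac{1}{-38406} = - \frac{1}{38406}$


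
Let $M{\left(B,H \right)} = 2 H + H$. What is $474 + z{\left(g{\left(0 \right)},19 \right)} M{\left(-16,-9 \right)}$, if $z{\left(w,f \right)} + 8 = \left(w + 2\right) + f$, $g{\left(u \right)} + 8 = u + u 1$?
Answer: $339$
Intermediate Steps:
$M{\left(B,H \right)} = 3 H$
$g{\left(u \right)} = -8 + 2 u$ ($g{\left(u \right)} = -8 + \left(u + u 1\right) = -8 + \left(u + u\right) = -8 + 2 u$)
$z{\left(w,f \right)} = -6 + f + w$ ($z{\left(w,f \right)} = -8 + \left(\left(w + 2\right) + f\right) = -8 + \left(\left(2 + w\right) + f\right) = -8 + \left(2 + f + w\right) = -6 + f + w$)
$474 + z{\left(g{\left(0 \right)},19 \right)} M{\left(-16,-9 \right)} = 474 + \left(-6 + 19 + \left(-8 + 2 \cdot 0\right)\right) 3 \left(-9\right) = 474 + \left(-6 + 19 + \left(-8 + 0\right)\right) \left(-27\right) = 474 + \left(-6 + 19 - 8\right) \left(-27\right) = 474 + 5 \left(-27\right) = 474 - 135 = 339$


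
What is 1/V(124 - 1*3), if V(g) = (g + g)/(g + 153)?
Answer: 137/121 ≈ 1.1322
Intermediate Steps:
V(g) = 2*g/(153 + g) (V(g) = (2*g)/(153 + g) = 2*g/(153 + g))
1/V(124 - 1*3) = 1/(2*(124 - 1*3)/(153 + (124 - 1*3))) = 1/(2*(124 - 3)/(153 + (124 - 3))) = 1/(2*121/(153 + 121)) = 1/(2*121/274) = 1/(2*121*(1/274)) = 1/(121/137) = 137/121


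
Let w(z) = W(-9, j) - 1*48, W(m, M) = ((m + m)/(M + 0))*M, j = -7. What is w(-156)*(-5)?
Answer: 330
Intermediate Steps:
W(m, M) = 2*m (W(m, M) = ((2*m)/M)*M = (2*m/M)*M = 2*m)
w(z) = -66 (w(z) = 2*(-9) - 1*48 = -18 - 48 = -66)
w(-156)*(-5) = -66*(-5) = 330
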